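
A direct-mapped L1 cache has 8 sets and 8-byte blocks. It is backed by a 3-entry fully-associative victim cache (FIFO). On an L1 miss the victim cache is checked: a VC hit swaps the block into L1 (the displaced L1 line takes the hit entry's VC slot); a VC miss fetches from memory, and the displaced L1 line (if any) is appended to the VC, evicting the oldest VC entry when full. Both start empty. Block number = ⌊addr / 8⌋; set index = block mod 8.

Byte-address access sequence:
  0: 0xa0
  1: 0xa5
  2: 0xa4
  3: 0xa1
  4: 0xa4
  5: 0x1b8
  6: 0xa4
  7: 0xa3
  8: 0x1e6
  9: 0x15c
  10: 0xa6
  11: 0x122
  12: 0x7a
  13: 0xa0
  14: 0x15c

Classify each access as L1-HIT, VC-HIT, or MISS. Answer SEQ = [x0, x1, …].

SEQ = [MISS, L1-HIT, L1-HIT, L1-HIT, L1-HIT, MISS, L1-HIT, L1-HIT, MISS, MISS, VC-HIT, MISS, MISS, VC-HIT, L1-HIT]

#0 0xa0→b20/s4 MISS; vc=[]
#1 0xa5→b20/s4 L1-HIT; vc=[]
#2 0xa4→b20/s4 L1-HIT; vc=[]
#3 0xa1→b20/s4 L1-HIT; vc=[]
#4 0xa4→b20/s4 L1-HIT; vc=[]
#5 0x1b8→b55/s7 MISS; vc=[]
#6 0xa4→b20/s4 L1-HIT; vc=[]
#7 0xa3→b20/s4 L1-HIT; vc=[]
#8 0x1e6→b60/s4 MISS; vc=[20]
#9 0x15c→b43/s3 MISS; vc=[20]
#10 0xa6→b20/s4 VC-HIT; vc=[60]
#11 0x122→b36/s4 MISS; vc=[60,20]
#12 0x7a→b15/s7 MISS; vc=[60,20,55]
#13 0xa0→b20/s4 VC-HIT; vc=[60,36,55]
#14 0x15c→b43/s3 L1-HIT; vc=[60,36,55]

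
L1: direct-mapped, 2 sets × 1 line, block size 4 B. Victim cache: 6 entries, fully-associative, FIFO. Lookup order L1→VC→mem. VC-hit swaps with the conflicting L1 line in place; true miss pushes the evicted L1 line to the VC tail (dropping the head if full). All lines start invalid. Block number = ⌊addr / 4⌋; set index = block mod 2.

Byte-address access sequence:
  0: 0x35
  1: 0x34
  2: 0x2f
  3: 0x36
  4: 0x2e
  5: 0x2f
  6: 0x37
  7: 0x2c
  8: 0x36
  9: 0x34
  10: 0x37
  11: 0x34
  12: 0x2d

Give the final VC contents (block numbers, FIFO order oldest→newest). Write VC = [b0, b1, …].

VC = [13]

#0 0x35→b13/s1 MISS; vc=[]
#1 0x34→b13/s1 L1-HIT; vc=[]
#2 0x2f→b11/s1 MISS; vc=[13]
#3 0x36→b13/s1 VC-HIT; vc=[11]
#4 0x2e→b11/s1 VC-HIT; vc=[13]
#5 0x2f→b11/s1 L1-HIT; vc=[13]
#6 0x37→b13/s1 VC-HIT; vc=[11]
#7 0x2c→b11/s1 VC-HIT; vc=[13]
#8 0x36→b13/s1 VC-HIT; vc=[11]
#9 0x34→b13/s1 L1-HIT; vc=[11]
#10 0x37→b13/s1 L1-HIT; vc=[11]
#11 0x34→b13/s1 L1-HIT; vc=[11]
#12 0x2d→b11/s1 VC-HIT; vc=[13]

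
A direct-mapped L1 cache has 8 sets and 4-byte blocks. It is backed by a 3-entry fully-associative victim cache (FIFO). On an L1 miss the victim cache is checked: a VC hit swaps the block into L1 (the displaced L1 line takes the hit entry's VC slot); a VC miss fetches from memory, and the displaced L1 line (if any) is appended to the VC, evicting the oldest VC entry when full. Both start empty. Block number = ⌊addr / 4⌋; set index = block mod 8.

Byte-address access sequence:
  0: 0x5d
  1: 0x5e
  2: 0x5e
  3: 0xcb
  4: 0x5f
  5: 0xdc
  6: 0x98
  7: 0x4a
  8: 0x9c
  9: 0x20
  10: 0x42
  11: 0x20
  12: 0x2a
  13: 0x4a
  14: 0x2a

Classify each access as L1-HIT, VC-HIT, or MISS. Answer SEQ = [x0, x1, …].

SEQ = [MISS, L1-HIT, L1-HIT, MISS, L1-HIT, MISS, MISS, MISS, MISS, MISS, MISS, VC-HIT, MISS, VC-HIT, VC-HIT]

0: 0x5d (blk 23, set 7) → MISS  vc=[]
1: 0x5e (blk 23, set 7) → L1-HIT  vc=[]
2: 0x5e (blk 23, set 7) → L1-HIT  vc=[]
3: 0xcb (blk 50, set 2) → MISS  vc=[]
4: 0x5f (blk 23, set 7) → L1-HIT  vc=[]
5: 0xdc (blk 55, set 7) → MISS  vc=[23]
6: 0x98 (blk 38, set 6) → MISS  vc=[23]
7: 0x4a (blk 18, set 2) → MISS  vc=[23, 50]
8: 0x9c (blk 39, set 7) → MISS  vc=[23, 50, 55]
9: 0x20 (blk 8, set 0) → MISS  vc=[23, 50, 55]
10: 0x42 (blk 16, set 0) → MISS  vc=[50, 55, 8]
11: 0x20 (blk 8, set 0) → VC-HIT  vc=[50, 55, 16]
12: 0x2a (blk 10, set 2) → MISS  vc=[55, 16, 18]
13: 0x4a (blk 18, set 2) → VC-HIT  vc=[55, 16, 10]
14: 0x2a (blk 10, set 2) → VC-HIT  vc=[55, 16, 18]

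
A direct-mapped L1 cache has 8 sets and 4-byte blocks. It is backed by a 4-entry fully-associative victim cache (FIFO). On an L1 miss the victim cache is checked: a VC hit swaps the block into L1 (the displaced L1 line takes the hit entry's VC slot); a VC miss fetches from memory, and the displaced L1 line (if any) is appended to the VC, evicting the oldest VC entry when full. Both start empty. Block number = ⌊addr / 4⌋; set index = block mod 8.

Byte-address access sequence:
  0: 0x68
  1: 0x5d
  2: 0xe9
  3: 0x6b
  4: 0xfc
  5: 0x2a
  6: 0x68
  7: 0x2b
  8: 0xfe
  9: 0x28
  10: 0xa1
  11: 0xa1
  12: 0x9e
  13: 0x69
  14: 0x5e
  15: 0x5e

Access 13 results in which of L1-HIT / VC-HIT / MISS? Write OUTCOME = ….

OUTCOME = VC-HIT

0: 0x68 (blk 26, set 2) → MISS  vc=[]
1: 0x5d (blk 23, set 7) → MISS  vc=[]
2: 0xe9 (blk 58, set 2) → MISS  vc=[26]
3: 0x6b (blk 26, set 2) → VC-HIT  vc=[58]
4: 0xfc (blk 63, set 7) → MISS  vc=[58, 23]
5: 0x2a (blk 10, set 2) → MISS  vc=[58, 23, 26]
6: 0x68 (blk 26, set 2) → VC-HIT  vc=[58, 23, 10]
7: 0x2b (blk 10, set 2) → VC-HIT  vc=[58, 23, 26]
8: 0xfe (blk 63, set 7) → L1-HIT  vc=[58, 23, 26]
9: 0x28 (blk 10, set 2) → L1-HIT  vc=[58, 23, 26]
10: 0xa1 (blk 40, set 0) → MISS  vc=[58, 23, 26]
11: 0xa1 (blk 40, set 0) → L1-HIT  vc=[58, 23, 26]
12: 0x9e (blk 39, set 7) → MISS  vc=[58, 23, 26, 63]
13: 0x69 (blk 26, set 2) → VC-HIT  vc=[58, 23, 10, 63]
14: 0x5e (blk 23, set 7) → VC-HIT  vc=[58, 39, 10, 63]
15: 0x5e (blk 23, set 7) → L1-HIT  vc=[58, 39, 10, 63]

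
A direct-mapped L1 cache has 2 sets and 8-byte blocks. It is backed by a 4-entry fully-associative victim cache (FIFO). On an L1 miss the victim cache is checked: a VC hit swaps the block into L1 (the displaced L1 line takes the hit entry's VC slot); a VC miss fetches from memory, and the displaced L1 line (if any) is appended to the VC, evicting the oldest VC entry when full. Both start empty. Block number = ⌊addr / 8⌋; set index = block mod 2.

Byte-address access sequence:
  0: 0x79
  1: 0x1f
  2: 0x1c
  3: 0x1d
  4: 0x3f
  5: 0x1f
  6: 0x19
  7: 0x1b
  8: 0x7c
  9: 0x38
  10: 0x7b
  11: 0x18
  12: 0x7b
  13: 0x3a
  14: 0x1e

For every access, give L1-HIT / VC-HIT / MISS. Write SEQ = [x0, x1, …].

SEQ = [MISS, MISS, L1-HIT, L1-HIT, MISS, VC-HIT, L1-HIT, L1-HIT, VC-HIT, VC-HIT, VC-HIT, VC-HIT, VC-HIT, VC-HIT, VC-HIT]

0: 0x79 (blk 15, set 1) → MISS  vc=[]
1: 0x1f (blk 3, set 1) → MISS  vc=[15]
2: 0x1c (blk 3, set 1) → L1-HIT  vc=[15]
3: 0x1d (blk 3, set 1) → L1-HIT  vc=[15]
4: 0x3f (blk 7, set 1) → MISS  vc=[15, 3]
5: 0x1f (blk 3, set 1) → VC-HIT  vc=[15, 7]
6: 0x19 (blk 3, set 1) → L1-HIT  vc=[15, 7]
7: 0x1b (blk 3, set 1) → L1-HIT  vc=[15, 7]
8: 0x7c (blk 15, set 1) → VC-HIT  vc=[3, 7]
9: 0x38 (blk 7, set 1) → VC-HIT  vc=[3, 15]
10: 0x7b (blk 15, set 1) → VC-HIT  vc=[3, 7]
11: 0x18 (blk 3, set 1) → VC-HIT  vc=[15, 7]
12: 0x7b (blk 15, set 1) → VC-HIT  vc=[3, 7]
13: 0x3a (blk 7, set 1) → VC-HIT  vc=[3, 15]
14: 0x1e (blk 3, set 1) → VC-HIT  vc=[7, 15]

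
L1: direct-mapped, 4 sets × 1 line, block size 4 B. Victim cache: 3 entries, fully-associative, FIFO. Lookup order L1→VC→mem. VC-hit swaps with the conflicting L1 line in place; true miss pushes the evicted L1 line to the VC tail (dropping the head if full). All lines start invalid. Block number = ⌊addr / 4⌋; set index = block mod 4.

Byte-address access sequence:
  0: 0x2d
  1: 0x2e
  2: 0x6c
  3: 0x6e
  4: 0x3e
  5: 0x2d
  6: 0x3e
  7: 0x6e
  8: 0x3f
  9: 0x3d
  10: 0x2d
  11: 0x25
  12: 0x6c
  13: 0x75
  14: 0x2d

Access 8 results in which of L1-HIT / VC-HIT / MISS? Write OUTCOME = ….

OUTCOME = VC-HIT

  [0] addr=0x2d blk=11 s=3: MISS | VC []
  [1] addr=0x2e blk=11 s=3: L1-HIT | VC []
  [2] addr=0x6c blk=27 s=3: MISS | VC [11]
  [3] addr=0x6e blk=27 s=3: L1-HIT | VC [11]
  [4] addr=0x3e blk=15 s=3: MISS | VC [11, 27]
  [5] addr=0x2d blk=11 s=3: VC-HIT | VC [15, 27]
  [6] addr=0x3e blk=15 s=3: VC-HIT | VC [11, 27]
  [7] addr=0x6e blk=27 s=3: VC-HIT | VC [11, 15]
  [8] addr=0x3f blk=15 s=3: VC-HIT | VC [11, 27]
  [9] addr=0x3d blk=15 s=3: L1-HIT | VC [11, 27]
  [10] addr=0x2d blk=11 s=3: VC-HIT | VC [15, 27]
  [11] addr=0x25 blk=9 s=1: MISS | VC [15, 27]
  [12] addr=0x6c blk=27 s=3: VC-HIT | VC [15, 11]
  [13] addr=0x75 blk=29 s=1: MISS | VC [15, 11, 9]
  [14] addr=0x2d blk=11 s=3: VC-HIT | VC [15, 27, 9]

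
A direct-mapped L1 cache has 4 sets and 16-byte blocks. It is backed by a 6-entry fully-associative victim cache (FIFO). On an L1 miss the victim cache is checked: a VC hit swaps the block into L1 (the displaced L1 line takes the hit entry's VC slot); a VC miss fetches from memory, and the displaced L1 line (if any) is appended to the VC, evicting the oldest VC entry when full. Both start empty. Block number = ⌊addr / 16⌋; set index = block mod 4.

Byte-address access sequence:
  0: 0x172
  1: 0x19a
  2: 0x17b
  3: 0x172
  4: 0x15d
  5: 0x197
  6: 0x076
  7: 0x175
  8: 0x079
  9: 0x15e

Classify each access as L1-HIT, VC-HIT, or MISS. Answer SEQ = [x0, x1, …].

  [0] addr=0x172 blk=23 s=3: MISS | VC []
  [1] addr=0x19a blk=25 s=1: MISS | VC []
  [2] addr=0x17b blk=23 s=3: L1-HIT | VC []
  [3] addr=0x172 blk=23 s=3: L1-HIT | VC []
  [4] addr=0x15d blk=21 s=1: MISS | VC [25]
  [5] addr=0x197 blk=25 s=1: VC-HIT | VC [21]
  [6] addr=0x76 blk=7 s=3: MISS | VC [21, 23]
  [7] addr=0x175 blk=23 s=3: VC-HIT | VC [21, 7]
  [8] addr=0x79 blk=7 s=3: VC-HIT | VC [21, 23]
  [9] addr=0x15e blk=21 s=1: VC-HIT | VC [25, 23]

SEQ = [MISS, MISS, L1-HIT, L1-HIT, MISS, VC-HIT, MISS, VC-HIT, VC-HIT, VC-HIT]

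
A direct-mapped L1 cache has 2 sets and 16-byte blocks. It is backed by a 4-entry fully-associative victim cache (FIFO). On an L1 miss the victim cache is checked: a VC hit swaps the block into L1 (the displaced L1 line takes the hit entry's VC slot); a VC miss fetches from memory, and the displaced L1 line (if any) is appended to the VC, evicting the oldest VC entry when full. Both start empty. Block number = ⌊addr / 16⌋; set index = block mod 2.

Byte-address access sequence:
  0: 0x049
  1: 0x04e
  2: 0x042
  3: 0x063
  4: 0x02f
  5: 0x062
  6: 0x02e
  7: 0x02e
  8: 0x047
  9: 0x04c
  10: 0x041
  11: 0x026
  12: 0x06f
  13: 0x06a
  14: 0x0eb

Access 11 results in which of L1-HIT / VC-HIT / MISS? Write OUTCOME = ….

#0 0x49→b4/s0 MISS; vc=[]
#1 0x4e→b4/s0 L1-HIT; vc=[]
#2 0x42→b4/s0 L1-HIT; vc=[]
#3 0x63→b6/s0 MISS; vc=[4]
#4 0x2f→b2/s0 MISS; vc=[4,6]
#5 0x62→b6/s0 VC-HIT; vc=[4,2]
#6 0x2e→b2/s0 VC-HIT; vc=[4,6]
#7 0x2e→b2/s0 L1-HIT; vc=[4,6]
#8 0x47→b4/s0 VC-HIT; vc=[2,6]
#9 0x4c→b4/s0 L1-HIT; vc=[2,6]
#10 0x41→b4/s0 L1-HIT; vc=[2,6]
#11 0x26→b2/s0 VC-HIT; vc=[4,6]
#12 0x6f→b6/s0 VC-HIT; vc=[4,2]
#13 0x6a→b6/s0 L1-HIT; vc=[4,2]
#14 0xeb→b14/s0 MISS; vc=[4,2,6]

OUTCOME = VC-HIT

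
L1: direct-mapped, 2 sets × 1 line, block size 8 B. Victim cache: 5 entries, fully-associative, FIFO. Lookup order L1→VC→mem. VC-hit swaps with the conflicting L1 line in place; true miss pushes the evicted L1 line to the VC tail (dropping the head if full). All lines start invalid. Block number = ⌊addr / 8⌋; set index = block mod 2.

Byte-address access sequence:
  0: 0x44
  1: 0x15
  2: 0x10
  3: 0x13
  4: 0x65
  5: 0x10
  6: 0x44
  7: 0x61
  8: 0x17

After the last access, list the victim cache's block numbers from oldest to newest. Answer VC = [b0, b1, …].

VC = [12, 8]

0: 0x44 (blk 8, set 0) → MISS  vc=[]
1: 0x15 (blk 2, set 0) → MISS  vc=[8]
2: 0x10 (blk 2, set 0) → L1-HIT  vc=[8]
3: 0x13 (blk 2, set 0) → L1-HIT  vc=[8]
4: 0x65 (blk 12, set 0) → MISS  vc=[8, 2]
5: 0x10 (blk 2, set 0) → VC-HIT  vc=[8, 12]
6: 0x44 (blk 8, set 0) → VC-HIT  vc=[2, 12]
7: 0x61 (blk 12, set 0) → VC-HIT  vc=[2, 8]
8: 0x17 (blk 2, set 0) → VC-HIT  vc=[12, 8]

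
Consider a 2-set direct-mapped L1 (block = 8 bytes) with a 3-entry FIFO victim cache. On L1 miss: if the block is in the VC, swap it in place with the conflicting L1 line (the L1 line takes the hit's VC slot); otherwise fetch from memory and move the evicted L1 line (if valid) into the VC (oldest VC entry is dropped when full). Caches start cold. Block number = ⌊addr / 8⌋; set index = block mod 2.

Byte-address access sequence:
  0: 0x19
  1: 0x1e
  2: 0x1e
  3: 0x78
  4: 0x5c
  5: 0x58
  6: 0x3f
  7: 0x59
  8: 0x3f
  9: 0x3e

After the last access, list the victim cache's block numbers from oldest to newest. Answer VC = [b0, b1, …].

VC = [3, 15, 11]

#0 0x19→b3/s1 MISS; vc=[]
#1 0x1e→b3/s1 L1-HIT; vc=[]
#2 0x1e→b3/s1 L1-HIT; vc=[]
#3 0x78→b15/s1 MISS; vc=[3]
#4 0x5c→b11/s1 MISS; vc=[3,15]
#5 0x58→b11/s1 L1-HIT; vc=[3,15]
#6 0x3f→b7/s1 MISS; vc=[3,15,11]
#7 0x59→b11/s1 VC-HIT; vc=[3,15,7]
#8 0x3f→b7/s1 VC-HIT; vc=[3,15,11]
#9 0x3e→b7/s1 L1-HIT; vc=[3,15,11]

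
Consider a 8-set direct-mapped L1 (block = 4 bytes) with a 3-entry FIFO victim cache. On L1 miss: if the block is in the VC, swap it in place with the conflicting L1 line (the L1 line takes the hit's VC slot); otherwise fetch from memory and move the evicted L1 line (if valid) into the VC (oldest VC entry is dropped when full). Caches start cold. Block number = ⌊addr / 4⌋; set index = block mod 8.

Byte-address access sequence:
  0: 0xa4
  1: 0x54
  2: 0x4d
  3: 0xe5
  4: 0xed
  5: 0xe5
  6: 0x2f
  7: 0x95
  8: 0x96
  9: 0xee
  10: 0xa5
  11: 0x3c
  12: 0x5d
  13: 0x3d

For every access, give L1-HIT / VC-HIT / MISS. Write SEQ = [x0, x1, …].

#0 0xa4→b41/s1 MISS; vc=[]
#1 0x54→b21/s5 MISS; vc=[]
#2 0x4d→b19/s3 MISS; vc=[]
#3 0xe5→b57/s1 MISS; vc=[41]
#4 0xed→b59/s3 MISS; vc=[41,19]
#5 0xe5→b57/s1 L1-HIT; vc=[41,19]
#6 0x2f→b11/s3 MISS; vc=[41,19,59]
#7 0x95→b37/s5 MISS; vc=[19,59,21]
#8 0x96→b37/s5 L1-HIT; vc=[19,59,21]
#9 0xee→b59/s3 VC-HIT; vc=[19,11,21]
#10 0xa5→b41/s1 MISS; vc=[11,21,57]
#11 0x3c→b15/s7 MISS; vc=[11,21,57]
#12 0x5d→b23/s7 MISS; vc=[21,57,15]
#13 0x3d→b15/s7 VC-HIT; vc=[21,57,23]

SEQ = [MISS, MISS, MISS, MISS, MISS, L1-HIT, MISS, MISS, L1-HIT, VC-HIT, MISS, MISS, MISS, VC-HIT]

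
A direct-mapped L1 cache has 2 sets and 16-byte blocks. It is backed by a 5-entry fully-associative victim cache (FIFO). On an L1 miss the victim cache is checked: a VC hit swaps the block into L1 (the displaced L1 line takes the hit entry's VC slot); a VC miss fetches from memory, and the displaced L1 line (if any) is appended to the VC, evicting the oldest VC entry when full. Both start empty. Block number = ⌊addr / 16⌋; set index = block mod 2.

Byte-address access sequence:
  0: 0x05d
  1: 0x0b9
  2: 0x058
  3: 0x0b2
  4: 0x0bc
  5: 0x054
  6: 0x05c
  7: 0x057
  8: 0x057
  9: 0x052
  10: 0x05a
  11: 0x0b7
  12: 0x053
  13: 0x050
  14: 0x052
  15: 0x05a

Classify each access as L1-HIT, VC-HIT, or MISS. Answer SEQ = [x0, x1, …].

0: 0x5d (blk 5, set 1) → MISS  vc=[]
1: 0xb9 (blk 11, set 1) → MISS  vc=[5]
2: 0x58 (blk 5, set 1) → VC-HIT  vc=[11]
3: 0xb2 (blk 11, set 1) → VC-HIT  vc=[5]
4: 0xbc (blk 11, set 1) → L1-HIT  vc=[5]
5: 0x54 (blk 5, set 1) → VC-HIT  vc=[11]
6: 0x5c (blk 5, set 1) → L1-HIT  vc=[11]
7: 0x57 (blk 5, set 1) → L1-HIT  vc=[11]
8: 0x57 (blk 5, set 1) → L1-HIT  vc=[11]
9: 0x52 (blk 5, set 1) → L1-HIT  vc=[11]
10: 0x5a (blk 5, set 1) → L1-HIT  vc=[11]
11: 0xb7 (blk 11, set 1) → VC-HIT  vc=[5]
12: 0x53 (blk 5, set 1) → VC-HIT  vc=[11]
13: 0x50 (blk 5, set 1) → L1-HIT  vc=[11]
14: 0x52 (blk 5, set 1) → L1-HIT  vc=[11]
15: 0x5a (blk 5, set 1) → L1-HIT  vc=[11]

SEQ = [MISS, MISS, VC-HIT, VC-HIT, L1-HIT, VC-HIT, L1-HIT, L1-HIT, L1-HIT, L1-HIT, L1-HIT, VC-HIT, VC-HIT, L1-HIT, L1-HIT, L1-HIT]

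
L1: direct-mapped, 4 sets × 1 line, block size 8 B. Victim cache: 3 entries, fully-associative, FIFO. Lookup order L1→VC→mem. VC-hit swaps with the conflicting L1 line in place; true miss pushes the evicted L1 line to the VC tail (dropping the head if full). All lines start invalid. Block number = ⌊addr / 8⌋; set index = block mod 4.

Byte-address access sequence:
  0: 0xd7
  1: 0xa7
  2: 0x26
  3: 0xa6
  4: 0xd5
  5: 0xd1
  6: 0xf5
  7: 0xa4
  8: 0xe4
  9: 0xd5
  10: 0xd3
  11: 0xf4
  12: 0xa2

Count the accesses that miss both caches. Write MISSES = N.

0: 0xd7 (blk 26, set 2) → MISS  vc=[]
1: 0xa7 (blk 20, set 0) → MISS  vc=[]
2: 0x26 (blk 4, set 0) → MISS  vc=[20]
3: 0xa6 (blk 20, set 0) → VC-HIT  vc=[4]
4: 0xd5 (blk 26, set 2) → L1-HIT  vc=[4]
5: 0xd1 (blk 26, set 2) → L1-HIT  vc=[4]
6: 0xf5 (blk 30, set 2) → MISS  vc=[4, 26]
7: 0xa4 (blk 20, set 0) → L1-HIT  vc=[4, 26]
8: 0xe4 (blk 28, set 0) → MISS  vc=[4, 26, 20]
9: 0xd5 (blk 26, set 2) → VC-HIT  vc=[4, 30, 20]
10: 0xd3 (blk 26, set 2) → L1-HIT  vc=[4, 30, 20]
11: 0xf4 (blk 30, set 2) → VC-HIT  vc=[4, 26, 20]
12: 0xa2 (blk 20, set 0) → VC-HIT  vc=[4, 26, 28]

MISSES = 5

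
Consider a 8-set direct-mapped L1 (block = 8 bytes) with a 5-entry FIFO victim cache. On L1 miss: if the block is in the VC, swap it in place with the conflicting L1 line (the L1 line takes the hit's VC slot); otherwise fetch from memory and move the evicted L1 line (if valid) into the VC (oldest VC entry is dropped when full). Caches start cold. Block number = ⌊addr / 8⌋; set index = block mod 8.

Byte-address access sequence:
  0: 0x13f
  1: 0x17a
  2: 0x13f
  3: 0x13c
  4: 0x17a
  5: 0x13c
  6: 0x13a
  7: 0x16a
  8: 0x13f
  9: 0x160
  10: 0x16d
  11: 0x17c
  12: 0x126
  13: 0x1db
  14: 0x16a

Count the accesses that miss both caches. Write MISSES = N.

#0 0x13f→b39/s7 MISS; vc=[]
#1 0x17a→b47/s7 MISS; vc=[39]
#2 0x13f→b39/s7 VC-HIT; vc=[47]
#3 0x13c→b39/s7 L1-HIT; vc=[47]
#4 0x17a→b47/s7 VC-HIT; vc=[39]
#5 0x13c→b39/s7 VC-HIT; vc=[47]
#6 0x13a→b39/s7 L1-HIT; vc=[47]
#7 0x16a→b45/s5 MISS; vc=[47]
#8 0x13f→b39/s7 L1-HIT; vc=[47]
#9 0x160→b44/s4 MISS; vc=[47]
#10 0x16d→b45/s5 L1-HIT; vc=[47]
#11 0x17c→b47/s7 VC-HIT; vc=[39]
#12 0x126→b36/s4 MISS; vc=[39,44]
#13 0x1db→b59/s3 MISS; vc=[39,44]
#14 0x16a→b45/s5 L1-HIT; vc=[39,44]

MISSES = 6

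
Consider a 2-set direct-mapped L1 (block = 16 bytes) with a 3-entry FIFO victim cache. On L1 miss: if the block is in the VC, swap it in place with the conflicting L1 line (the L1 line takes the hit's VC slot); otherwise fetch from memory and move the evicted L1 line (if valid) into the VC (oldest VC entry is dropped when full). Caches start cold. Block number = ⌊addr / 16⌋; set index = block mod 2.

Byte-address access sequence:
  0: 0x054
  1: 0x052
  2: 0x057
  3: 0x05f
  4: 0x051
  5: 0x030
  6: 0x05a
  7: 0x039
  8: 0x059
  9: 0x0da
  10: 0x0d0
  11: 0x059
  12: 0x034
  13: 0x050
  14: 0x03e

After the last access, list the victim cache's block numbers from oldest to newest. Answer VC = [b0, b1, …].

VC = [5, 13]

0: 0x54 (blk 5, set 1) → MISS  vc=[]
1: 0x52 (blk 5, set 1) → L1-HIT  vc=[]
2: 0x57 (blk 5, set 1) → L1-HIT  vc=[]
3: 0x5f (blk 5, set 1) → L1-HIT  vc=[]
4: 0x51 (blk 5, set 1) → L1-HIT  vc=[]
5: 0x30 (blk 3, set 1) → MISS  vc=[5]
6: 0x5a (blk 5, set 1) → VC-HIT  vc=[3]
7: 0x39 (blk 3, set 1) → VC-HIT  vc=[5]
8: 0x59 (blk 5, set 1) → VC-HIT  vc=[3]
9: 0xda (blk 13, set 1) → MISS  vc=[3, 5]
10: 0xd0 (blk 13, set 1) → L1-HIT  vc=[3, 5]
11: 0x59 (blk 5, set 1) → VC-HIT  vc=[3, 13]
12: 0x34 (blk 3, set 1) → VC-HIT  vc=[5, 13]
13: 0x50 (blk 5, set 1) → VC-HIT  vc=[3, 13]
14: 0x3e (blk 3, set 1) → VC-HIT  vc=[5, 13]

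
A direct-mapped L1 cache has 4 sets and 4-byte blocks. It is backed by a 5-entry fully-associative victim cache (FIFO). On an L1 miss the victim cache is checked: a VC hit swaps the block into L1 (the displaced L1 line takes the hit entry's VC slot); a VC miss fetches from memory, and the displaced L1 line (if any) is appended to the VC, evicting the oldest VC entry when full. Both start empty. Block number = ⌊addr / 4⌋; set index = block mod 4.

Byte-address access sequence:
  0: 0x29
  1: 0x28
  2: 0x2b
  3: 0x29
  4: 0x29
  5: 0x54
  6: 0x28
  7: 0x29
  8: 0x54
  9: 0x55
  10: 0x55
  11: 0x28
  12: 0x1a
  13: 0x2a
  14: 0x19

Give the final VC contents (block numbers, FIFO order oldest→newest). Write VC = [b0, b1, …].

  [0] addr=0x29 blk=10 s=2: MISS | VC []
  [1] addr=0x28 blk=10 s=2: L1-HIT | VC []
  [2] addr=0x2b blk=10 s=2: L1-HIT | VC []
  [3] addr=0x29 blk=10 s=2: L1-HIT | VC []
  [4] addr=0x29 blk=10 s=2: L1-HIT | VC []
  [5] addr=0x54 blk=21 s=1: MISS | VC []
  [6] addr=0x28 blk=10 s=2: L1-HIT | VC []
  [7] addr=0x29 blk=10 s=2: L1-HIT | VC []
  [8] addr=0x54 blk=21 s=1: L1-HIT | VC []
  [9] addr=0x55 blk=21 s=1: L1-HIT | VC []
  [10] addr=0x55 blk=21 s=1: L1-HIT | VC []
  [11] addr=0x28 blk=10 s=2: L1-HIT | VC []
  [12] addr=0x1a blk=6 s=2: MISS | VC [10]
  [13] addr=0x2a blk=10 s=2: VC-HIT | VC [6]
  [14] addr=0x19 blk=6 s=2: VC-HIT | VC [10]

VC = [10]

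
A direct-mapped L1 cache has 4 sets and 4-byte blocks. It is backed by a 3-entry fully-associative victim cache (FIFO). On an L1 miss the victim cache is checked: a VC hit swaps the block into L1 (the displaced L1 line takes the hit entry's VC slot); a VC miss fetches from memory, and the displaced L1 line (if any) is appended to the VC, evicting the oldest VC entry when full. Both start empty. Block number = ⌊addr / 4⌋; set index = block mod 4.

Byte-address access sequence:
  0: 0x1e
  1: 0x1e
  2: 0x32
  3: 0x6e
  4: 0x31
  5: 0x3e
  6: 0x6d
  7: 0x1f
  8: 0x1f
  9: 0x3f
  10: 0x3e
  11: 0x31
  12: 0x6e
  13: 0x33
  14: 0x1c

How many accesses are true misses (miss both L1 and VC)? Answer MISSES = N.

#0 0x1e→b7/s3 MISS; vc=[]
#1 0x1e→b7/s3 L1-HIT; vc=[]
#2 0x32→b12/s0 MISS; vc=[]
#3 0x6e→b27/s3 MISS; vc=[7]
#4 0x31→b12/s0 L1-HIT; vc=[7]
#5 0x3e→b15/s3 MISS; vc=[7,27]
#6 0x6d→b27/s3 VC-HIT; vc=[7,15]
#7 0x1f→b7/s3 VC-HIT; vc=[27,15]
#8 0x1f→b7/s3 L1-HIT; vc=[27,15]
#9 0x3f→b15/s3 VC-HIT; vc=[27,7]
#10 0x3e→b15/s3 L1-HIT; vc=[27,7]
#11 0x31→b12/s0 L1-HIT; vc=[27,7]
#12 0x6e→b27/s3 VC-HIT; vc=[15,7]
#13 0x33→b12/s0 L1-HIT; vc=[15,7]
#14 0x1c→b7/s3 VC-HIT; vc=[15,27]

MISSES = 4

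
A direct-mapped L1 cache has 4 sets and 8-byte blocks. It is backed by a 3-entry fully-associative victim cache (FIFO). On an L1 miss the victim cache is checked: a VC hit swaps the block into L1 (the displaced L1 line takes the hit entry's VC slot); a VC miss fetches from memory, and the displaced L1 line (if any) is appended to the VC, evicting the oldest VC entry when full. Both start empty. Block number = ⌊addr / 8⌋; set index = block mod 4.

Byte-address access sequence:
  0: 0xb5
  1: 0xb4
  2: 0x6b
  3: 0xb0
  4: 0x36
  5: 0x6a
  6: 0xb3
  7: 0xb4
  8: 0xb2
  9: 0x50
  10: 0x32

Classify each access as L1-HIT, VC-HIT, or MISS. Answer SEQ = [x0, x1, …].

0: 0xb5 (blk 22, set 2) → MISS  vc=[]
1: 0xb4 (blk 22, set 2) → L1-HIT  vc=[]
2: 0x6b (blk 13, set 1) → MISS  vc=[]
3: 0xb0 (blk 22, set 2) → L1-HIT  vc=[]
4: 0x36 (blk 6, set 2) → MISS  vc=[22]
5: 0x6a (blk 13, set 1) → L1-HIT  vc=[22]
6: 0xb3 (blk 22, set 2) → VC-HIT  vc=[6]
7: 0xb4 (blk 22, set 2) → L1-HIT  vc=[6]
8: 0xb2 (blk 22, set 2) → L1-HIT  vc=[6]
9: 0x50 (blk 10, set 2) → MISS  vc=[6, 22]
10: 0x32 (blk 6, set 2) → VC-HIT  vc=[10, 22]

SEQ = [MISS, L1-HIT, MISS, L1-HIT, MISS, L1-HIT, VC-HIT, L1-HIT, L1-HIT, MISS, VC-HIT]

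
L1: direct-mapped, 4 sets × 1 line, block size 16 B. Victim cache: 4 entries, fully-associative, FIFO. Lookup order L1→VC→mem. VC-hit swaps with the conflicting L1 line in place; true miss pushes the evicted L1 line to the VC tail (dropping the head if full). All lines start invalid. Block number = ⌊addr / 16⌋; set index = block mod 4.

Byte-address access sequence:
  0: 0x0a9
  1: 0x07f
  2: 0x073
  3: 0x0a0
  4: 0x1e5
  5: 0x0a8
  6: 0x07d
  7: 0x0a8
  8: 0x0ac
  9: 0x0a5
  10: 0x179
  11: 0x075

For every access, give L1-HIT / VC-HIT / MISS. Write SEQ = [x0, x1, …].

#0 0xa9→b10/s2 MISS; vc=[]
#1 0x7f→b7/s3 MISS; vc=[]
#2 0x73→b7/s3 L1-HIT; vc=[]
#3 0xa0→b10/s2 L1-HIT; vc=[]
#4 0x1e5→b30/s2 MISS; vc=[10]
#5 0xa8→b10/s2 VC-HIT; vc=[30]
#6 0x7d→b7/s3 L1-HIT; vc=[30]
#7 0xa8→b10/s2 L1-HIT; vc=[30]
#8 0xac→b10/s2 L1-HIT; vc=[30]
#9 0xa5→b10/s2 L1-HIT; vc=[30]
#10 0x179→b23/s3 MISS; vc=[30,7]
#11 0x75→b7/s3 VC-HIT; vc=[30,23]

SEQ = [MISS, MISS, L1-HIT, L1-HIT, MISS, VC-HIT, L1-HIT, L1-HIT, L1-HIT, L1-HIT, MISS, VC-HIT]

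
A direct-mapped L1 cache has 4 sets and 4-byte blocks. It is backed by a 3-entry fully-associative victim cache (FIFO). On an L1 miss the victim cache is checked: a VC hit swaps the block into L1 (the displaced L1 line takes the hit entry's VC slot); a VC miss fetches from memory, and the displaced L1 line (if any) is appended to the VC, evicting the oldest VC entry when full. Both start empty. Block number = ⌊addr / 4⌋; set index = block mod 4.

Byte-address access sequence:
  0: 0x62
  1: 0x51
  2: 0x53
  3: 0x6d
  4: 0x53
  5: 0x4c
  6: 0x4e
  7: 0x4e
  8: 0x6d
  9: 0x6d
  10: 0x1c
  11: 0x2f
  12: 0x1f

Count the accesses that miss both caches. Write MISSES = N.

MISSES = 6

  [0] addr=0x62 blk=24 s=0: MISS | VC []
  [1] addr=0x51 blk=20 s=0: MISS | VC [24]
  [2] addr=0x53 blk=20 s=0: L1-HIT | VC [24]
  [3] addr=0x6d blk=27 s=3: MISS | VC [24]
  [4] addr=0x53 blk=20 s=0: L1-HIT | VC [24]
  [5] addr=0x4c blk=19 s=3: MISS | VC [24, 27]
  [6] addr=0x4e blk=19 s=3: L1-HIT | VC [24, 27]
  [7] addr=0x4e blk=19 s=3: L1-HIT | VC [24, 27]
  [8] addr=0x6d blk=27 s=3: VC-HIT | VC [24, 19]
  [9] addr=0x6d blk=27 s=3: L1-HIT | VC [24, 19]
  [10] addr=0x1c blk=7 s=3: MISS | VC [24, 19, 27]
  [11] addr=0x2f blk=11 s=3: MISS | VC [19, 27, 7]
  [12] addr=0x1f blk=7 s=3: VC-HIT | VC [19, 27, 11]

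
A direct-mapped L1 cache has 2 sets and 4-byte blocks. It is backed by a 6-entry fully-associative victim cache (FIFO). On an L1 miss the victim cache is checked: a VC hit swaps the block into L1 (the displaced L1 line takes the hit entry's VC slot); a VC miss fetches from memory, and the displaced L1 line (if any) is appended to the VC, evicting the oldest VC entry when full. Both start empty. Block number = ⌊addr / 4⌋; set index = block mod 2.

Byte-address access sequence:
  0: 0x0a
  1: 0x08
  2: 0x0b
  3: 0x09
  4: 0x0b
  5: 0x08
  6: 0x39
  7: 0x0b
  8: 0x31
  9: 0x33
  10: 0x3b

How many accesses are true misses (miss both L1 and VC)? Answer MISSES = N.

#0 0xa→b2/s0 MISS; vc=[]
#1 0x8→b2/s0 L1-HIT; vc=[]
#2 0xb→b2/s0 L1-HIT; vc=[]
#3 0x9→b2/s0 L1-HIT; vc=[]
#4 0xb→b2/s0 L1-HIT; vc=[]
#5 0x8→b2/s0 L1-HIT; vc=[]
#6 0x39→b14/s0 MISS; vc=[2]
#7 0xb→b2/s0 VC-HIT; vc=[14]
#8 0x31→b12/s0 MISS; vc=[14,2]
#9 0x33→b12/s0 L1-HIT; vc=[14,2]
#10 0x3b→b14/s0 VC-HIT; vc=[12,2]

MISSES = 3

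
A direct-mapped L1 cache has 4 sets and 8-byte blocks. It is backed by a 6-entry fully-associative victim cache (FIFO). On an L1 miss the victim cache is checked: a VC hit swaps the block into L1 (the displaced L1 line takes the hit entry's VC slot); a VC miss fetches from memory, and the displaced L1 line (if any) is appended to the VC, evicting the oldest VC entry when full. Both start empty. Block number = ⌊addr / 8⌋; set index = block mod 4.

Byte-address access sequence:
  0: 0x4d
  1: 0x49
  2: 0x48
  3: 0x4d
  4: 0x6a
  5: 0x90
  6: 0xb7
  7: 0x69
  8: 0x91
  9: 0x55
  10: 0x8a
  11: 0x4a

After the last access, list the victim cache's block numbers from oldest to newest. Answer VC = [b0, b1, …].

VC = [17, 22, 18, 13]

  [0] addr=0x4d blk=9 s=1: MISS | VC []
  [1] addr=0x49 blk=9 s=1: L1-HIT | VC []
  [2] addr=0x48 blk=9 s=1: L1-HIT | VC []
  [3] addr=0x4d blk=9 s=1: L1-HIT | VC []
  [4] addr=0x6a blk=13 s=1: MISS | VC [9]
  [5] addr=0x90 blk=18 s=2: MISS | VC [9]
  [6] addr=0xb7 blk=22 s=2: MISS | VC [9, 18]
  [7] addr=0x69 blk=13 s=1: L1-HIT | VC [9, 18]
  [8] addr=0x91 blk=18 s=2: VC-HIT | VC [9, 22]
  [9] addr=0x55 blk=10 s=2: MISS | VC [9, 22, 18]
  [10] addr=0x8a blk=17 s=1: MISS | VC [9, 22, 18, 13]
  [11] addr=0x4a blk=9 s=1: VC-HIT | VC [17, 22, 18, 13]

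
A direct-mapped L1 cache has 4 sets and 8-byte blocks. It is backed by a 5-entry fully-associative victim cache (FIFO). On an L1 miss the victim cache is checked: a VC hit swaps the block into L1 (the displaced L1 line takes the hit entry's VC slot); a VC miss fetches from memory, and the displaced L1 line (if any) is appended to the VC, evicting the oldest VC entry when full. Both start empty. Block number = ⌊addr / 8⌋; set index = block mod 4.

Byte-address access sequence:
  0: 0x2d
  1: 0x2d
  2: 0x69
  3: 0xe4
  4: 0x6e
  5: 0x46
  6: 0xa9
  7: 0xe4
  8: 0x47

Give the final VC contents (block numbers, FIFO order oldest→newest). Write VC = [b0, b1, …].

VC = [5, 28, 13]

  [0] addr=0x2d blk=5 s=1: MISS | VC []
  [1] addr=0x2d blk=5 s=1: L1-HIT | VC []
  [2] addr=0x69 blk=13 s=1: MISS | VC [5]
  [3] addr=0xe4 blk=28 s=0: MISS | VC [5]
  [4] addr=0x6e blk=13 s=1: L1-HIT | VC [5]
  [5] addr=0x46 blk=8 s=0: MISS | VC [5, 28]
  [6] addr=0xa9 blk=21 s=1: MISS | VC [5, 28, 13]
  [7] addr=0xe4 blk=28 s=0: VC-HIT | VC [5, 8, 13]
  [8] addr=0x47 blk=8 s=0: VC-HIT | VC [5, 28, 13]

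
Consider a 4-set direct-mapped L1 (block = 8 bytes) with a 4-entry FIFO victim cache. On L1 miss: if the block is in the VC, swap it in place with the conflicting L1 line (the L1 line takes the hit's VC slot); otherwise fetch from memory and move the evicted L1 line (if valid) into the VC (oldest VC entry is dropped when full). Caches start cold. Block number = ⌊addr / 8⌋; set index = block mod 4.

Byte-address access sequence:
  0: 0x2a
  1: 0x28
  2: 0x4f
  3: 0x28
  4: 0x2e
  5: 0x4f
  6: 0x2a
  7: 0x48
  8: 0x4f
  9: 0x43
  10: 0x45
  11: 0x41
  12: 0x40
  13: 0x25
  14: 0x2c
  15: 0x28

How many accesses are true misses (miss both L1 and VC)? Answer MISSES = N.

MISSES = 4

#0 0x2a→b5/s1 MISS; vc=[]
#1 0x28→b5/s1 L1-HIT; vc=[]
#2 0x4f→b9/s1 MISS; vc=[5]
#3 0x28→b5/s1 VC-HIT; vc=[9]
#4 0x2e→b5/s1 L1-HIT; vc=[9]
#5 0x4f→b9/s1 VC-HIT; vc=[5]
#6 0x2a→b5/s1 VC-HIT; vc=[9]
#7 0x48→b9/s1 VC-HIT; vc=[5]
#8 0x4f→b9/s1 L1-HIT; vc=[5]
#9 0x43→b8/s0 MISS; vc=[5]
#10 0x45→b8/s0 L1-HIT; vc=[5]
#11 0x41→b8/s0 L1-HIT; vc=[5]
#12 0x40→b8/s0 L1-HIT; vc=[5]
#13 0x25→b4/s0 MISS; vc=[5,8]
#14 0x2c→b5/s1 VC-HIT; vc=[9,8]
#15 0x28→b5/s1 L1-HIT; vc=[9,8]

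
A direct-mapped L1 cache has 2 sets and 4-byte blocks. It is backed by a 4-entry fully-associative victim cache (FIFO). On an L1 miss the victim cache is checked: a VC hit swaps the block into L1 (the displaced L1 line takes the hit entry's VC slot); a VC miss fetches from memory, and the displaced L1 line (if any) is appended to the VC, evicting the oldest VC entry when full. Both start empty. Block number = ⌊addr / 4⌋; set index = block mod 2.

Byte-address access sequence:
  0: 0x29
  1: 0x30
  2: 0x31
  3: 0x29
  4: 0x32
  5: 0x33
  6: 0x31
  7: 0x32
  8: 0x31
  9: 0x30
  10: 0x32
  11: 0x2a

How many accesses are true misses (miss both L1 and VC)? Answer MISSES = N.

#0 0x29→b10/s0 MISS; vc=[]
#1 0x30→b12/s0 MISS; vc=[10]
#2 0x31→b12/s0 L1-HIT; vc=[10]
#3 0x29→b10/s0 VC-HIT; vc=[12]
#4 0x32→b12/s0 VC-HIT; vc=[10]
#5 0x33→b12/s0 L1-HIT; vc=[10]
#6 0x31→b12/s0 L1-HIT; vc=[10]
#7 0x32→b12/s0 L1-HIT; vc=[10]
#8 0x31→b12/s0 L1-HIT; vc=[10]
#9 0x30→b12/s0 L1-HIT; vc=[10]
#10 0x32→b12/s0 L1-HIT; vc=[10]
#11 0x2a→b10/s0 VC-HIT; vc=[12]

MISSES = 2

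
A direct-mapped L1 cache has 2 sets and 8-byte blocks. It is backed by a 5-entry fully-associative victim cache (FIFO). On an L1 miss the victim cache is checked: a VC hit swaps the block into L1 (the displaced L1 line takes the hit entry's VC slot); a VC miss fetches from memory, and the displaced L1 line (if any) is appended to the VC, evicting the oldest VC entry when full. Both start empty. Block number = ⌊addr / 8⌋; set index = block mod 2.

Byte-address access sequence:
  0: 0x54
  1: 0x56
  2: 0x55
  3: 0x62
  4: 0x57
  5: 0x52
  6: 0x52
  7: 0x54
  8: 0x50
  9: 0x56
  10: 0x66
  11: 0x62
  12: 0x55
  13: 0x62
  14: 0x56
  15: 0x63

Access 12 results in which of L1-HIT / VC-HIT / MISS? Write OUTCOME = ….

#0 0x54→b10/s0 MISS; vc=[]
#1 0x56→b10/s0 L1-HIT; vc=[]
#2 0x55→b10/s0 L1-HIT; vc=[]
#3 0x62→b12/s0 MISS; vc=[10]
#4 0x57→b10/s0 VC-HIT; vc=[12]
#5 0x52→b10/s0 L1-HIT; vc=[12]
#6 0x52→b10/s0 L1-HIT; vc=[12]
#7 0x54→b10/s0 L1-HIT; vc=[12]
#8 0x50→b10/s0 L1-HIT; vc=[12]
#9 0x56→b10/s0 L1-HIT; vc=[12]
#10 0x66→b12/s0 VC-HIT; vc=[10]
#11 0x62→b12/s0 L1-HIT; vc=[10]
#12 0x55→b10/s0 VC-HIT; vc=[12]
#13 0x62→b12/s0 VC-HIT; vc=[10]
#14 0x56→b10/s0 VC-HIT; vc=[12]
#15 0x63→b12/s0 VC-HIT; vc=[10]

OUTCOME = VC-HIT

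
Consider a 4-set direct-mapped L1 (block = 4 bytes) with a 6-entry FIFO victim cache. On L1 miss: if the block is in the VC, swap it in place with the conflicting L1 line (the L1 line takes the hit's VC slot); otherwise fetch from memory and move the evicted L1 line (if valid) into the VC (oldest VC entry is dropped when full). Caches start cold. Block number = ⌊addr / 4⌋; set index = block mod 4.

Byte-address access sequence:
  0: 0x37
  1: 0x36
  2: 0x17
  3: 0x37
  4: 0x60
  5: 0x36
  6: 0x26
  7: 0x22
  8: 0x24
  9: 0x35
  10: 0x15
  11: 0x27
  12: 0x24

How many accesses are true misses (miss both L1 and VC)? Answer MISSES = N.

MISSES = 5

#0 0x37→b13/s1 MISS; vc=[]
#1 0x36→b13/s1 L1-HIT; vc=[]
#2 0x17→b5/s1 MISS; vc=[13]
#3 0x37→b13/s1 VC-HIT; vc=[5]
#4 0x60→b24/s0 MISS; vc=[5]
#5 0x36→b13/s1 L1-HIT; vc=[5]
#6 0x26→b9/s1 MISS; vc=[5,13]
#7 0x22→b8/s0 MISS; vc=[5,13,24]
#8 0x24→b9/s1 L1-HIT; vc=[5,13,24]
#9 0x35→b13/s1 VC-HIT; vc=[5,9,24]
#10 0x15→b5/s1 VC-HIT; vc=[13,9,24]
#11 0x27→b9/s1 VC-HIT; vc=[13,5,24]
#12 0x24→b9/s1 L1-HIT; vc=[13,5,24]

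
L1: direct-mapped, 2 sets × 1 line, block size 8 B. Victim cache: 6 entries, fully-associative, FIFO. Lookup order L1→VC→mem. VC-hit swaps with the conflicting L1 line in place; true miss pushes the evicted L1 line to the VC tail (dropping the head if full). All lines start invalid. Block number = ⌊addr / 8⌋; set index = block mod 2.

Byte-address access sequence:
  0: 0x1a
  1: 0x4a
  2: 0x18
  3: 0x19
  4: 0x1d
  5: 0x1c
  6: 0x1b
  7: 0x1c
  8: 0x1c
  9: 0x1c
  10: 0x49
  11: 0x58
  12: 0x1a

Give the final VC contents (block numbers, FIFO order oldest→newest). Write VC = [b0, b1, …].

VC = [11, 9]

  [0] addr=0x1a blk=3 s=1: MISS | VC []
  [1] addr=0x4a blk=9 s=1: MISS | VC [3]
  [2] addr=0x18 blk=3 s=1: VC-HIT | VC [9]
  [3] addr=0x19 blk=3 s=1: L1-HIT | VC [9]
  [4] addr=0x1d blk=3 s=1: L1-HIT | VC [9]
  [5] addr=0x1c blk=3 s=1: L1-HIT | VC [9]
  [6] addr=0x1b blk=3 s=1: L1-HIT | VC [9]
  [7] addr=0x1c blk=3 s=1: L1-HIT | VC [9]
  [8] addr=0x1c blk=3 s=1: L1-HIT | VC [9]
  [9] addr=0x1c blk=3 s=1: L1-HIT | VC [9]
  [10] addr=0x49 blk=9 s=1: VC-HIT | VC [3]
  [11] addr=0x58 blk=11 s=1: MISS | VC [3, 9]
  [12] addr=0x1a blk=3 s=1: VC-HIT | VC [11, 9]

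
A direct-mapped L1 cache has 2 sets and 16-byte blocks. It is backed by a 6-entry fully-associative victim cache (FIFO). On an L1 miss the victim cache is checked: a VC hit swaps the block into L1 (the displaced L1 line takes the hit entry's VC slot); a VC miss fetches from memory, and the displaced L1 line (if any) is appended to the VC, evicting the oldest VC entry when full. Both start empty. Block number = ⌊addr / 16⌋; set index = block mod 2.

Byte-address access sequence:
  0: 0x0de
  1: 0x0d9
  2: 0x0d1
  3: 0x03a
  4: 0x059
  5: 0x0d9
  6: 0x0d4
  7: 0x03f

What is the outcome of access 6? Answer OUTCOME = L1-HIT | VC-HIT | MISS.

#0 0xde→b13/s1 MISS; vc=[]
#1 0xd9→b13/s1 L1-HIT; vc=[]
#2 0xd1→b13/s1 L1-HIT; vc=[]
#3 0x3a→b3/s1 MISS; vc=[13]
#4 0x59→b5/s1 MISS; vc=[13,3]
#5 0xd9→b13/s1 VC-HIT; vc=[5,3]
#6 0xd4→b13/s1 L1-HIT; vc=[5,3]
#7 0x3f→b3/s1 VC-HIT; vc=[5,13]

OUTCOME = L1-HIT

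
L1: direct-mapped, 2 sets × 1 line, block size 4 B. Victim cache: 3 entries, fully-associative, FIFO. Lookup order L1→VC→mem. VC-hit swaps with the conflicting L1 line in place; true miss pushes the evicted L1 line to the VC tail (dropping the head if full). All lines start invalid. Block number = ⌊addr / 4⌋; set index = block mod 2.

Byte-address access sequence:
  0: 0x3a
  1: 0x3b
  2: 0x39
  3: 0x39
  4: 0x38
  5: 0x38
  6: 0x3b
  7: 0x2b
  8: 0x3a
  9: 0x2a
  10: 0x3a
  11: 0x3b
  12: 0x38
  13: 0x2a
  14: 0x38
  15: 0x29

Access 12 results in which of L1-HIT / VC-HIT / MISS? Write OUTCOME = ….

OUTCOME = L1-HIT

#0 0x3a→b14/s0 MISS; vc=[]
#1 0x3b→b14/s0 L1-HIT; vc=[]
#2 0x39→b14/s0 L1-HIT; vc=[]
#3 0x39→b14/s0 L1-HIT; vc=[]
#4 0x38→b14/s0 L1-HIT; vc=[]
#5 0x38→b14/s0 L1-HIT; vc=[]
#6 0x3b→b14/s0 L1-HIT; vc=[]
#7 0x2b→b10/s0 MISS; vc=[14]
#8 0x3a→b14/s0 VC-HIT; vc=[10]
#9 0x2a→b10/s0 VC-HIT; vc=[14]
#10 0x3a→b14/s0 VC-HIT; vc=[10]
#11 0x3b→b14/s0 L1-HIT; vc=[10]
#12 0x38→b14/s0 L1-HIT; vc=[10]
#13 0x2a→b10/s0 VC-HIT; vc=[14]
#14 0x38→b14/s0 VC-HIT; vc=[10]
#15 0x29→b10/s0 VC-HIT; vc=[14]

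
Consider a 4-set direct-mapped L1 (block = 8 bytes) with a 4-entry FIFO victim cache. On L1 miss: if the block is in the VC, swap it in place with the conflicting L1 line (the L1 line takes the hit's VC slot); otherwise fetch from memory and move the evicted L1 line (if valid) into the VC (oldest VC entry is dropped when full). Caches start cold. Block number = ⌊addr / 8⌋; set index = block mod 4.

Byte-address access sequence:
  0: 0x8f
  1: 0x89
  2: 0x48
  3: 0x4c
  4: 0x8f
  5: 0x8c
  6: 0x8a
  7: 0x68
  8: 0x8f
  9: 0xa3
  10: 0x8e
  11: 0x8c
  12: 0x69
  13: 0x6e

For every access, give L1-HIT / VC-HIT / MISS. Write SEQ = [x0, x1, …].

SEQ = [MISS, L1-HIT, MISS, L1-HIT, VC-HIT, L1-HIT, L1-HIT, MISS, VC-HIT, MISS, L1-HIT, L1-HIT, VC-HIT, L1-HIT]

#0 0x8f→b17/s1 MISS; vc=[]
#1 0x89→b17/s1 L1-HIT; vc=[]
#2 0x48→b9/s1 MISS; vc=[17]
#3 0x4c→b9/s1 L1-HIT; vc=[17]
#4 0x8f→b17/s1 VC-HIT; vc=[9]
#5 0x8c→b17/s1 L1-HIT; vc=[9]
#6 0x8a→b17/s1 L1-HIT; vc=[9]
#7 0x68→b13/s1 MISS; vc=[9,17]
#8 0x8f→b17/s1 VC-HIT; vc=[9,13]
#9 0xa3→b20/s0 MISS; vc=[9,13]
#10 0x8e→b17/s1 L1-HIT; vc=[9,13]
#11 0x8c→b17/s1 L1-HIT; vc=[9,13]
#12 0x69→b13/s1 VC-HIT; vc=[9,17]
#13 0x6e→b13/s1 L1-HIT; vc=[9,17]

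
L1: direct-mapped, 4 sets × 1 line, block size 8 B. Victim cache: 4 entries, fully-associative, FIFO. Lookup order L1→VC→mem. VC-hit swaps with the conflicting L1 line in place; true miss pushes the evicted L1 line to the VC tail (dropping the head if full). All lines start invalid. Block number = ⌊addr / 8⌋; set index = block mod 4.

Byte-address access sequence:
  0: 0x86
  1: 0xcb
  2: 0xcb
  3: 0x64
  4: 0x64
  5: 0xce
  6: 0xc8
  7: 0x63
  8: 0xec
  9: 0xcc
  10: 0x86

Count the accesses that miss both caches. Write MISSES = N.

  [0] addr=0x86 blk=16 s=0: MISS | VC []
  [1] addr=0xcb blk=25 s=1: MISS | VC []
  [2] addr=0xcb blk=25 s=1: L1-HIT | VC []
  [3] addr=0x64 blk=12 s=0: MISS | VC [16]
  [4] addr=0x64 blk=12 s=0: L1-HIT | VC [16]
  [5] addr=0xce blk=25 s=1: L1-HIT | VC [16]
  [6] addr=0xc8 blk=25 s=1: L1-HIT | VC [16]
  [7] addr=0x63 blk=12 s=0: L1-HIT | VC [16]
  [8] addr=0xec blk=29 s=1: MISS | VC [16, 25]
  [9] addr=0xcc blk=25 s=1: VC-HIT | VC [16, 29]
  [10] addr=0x86 blk=16 s=0: VC-HIT | VC [12, 29]

MISSES = 4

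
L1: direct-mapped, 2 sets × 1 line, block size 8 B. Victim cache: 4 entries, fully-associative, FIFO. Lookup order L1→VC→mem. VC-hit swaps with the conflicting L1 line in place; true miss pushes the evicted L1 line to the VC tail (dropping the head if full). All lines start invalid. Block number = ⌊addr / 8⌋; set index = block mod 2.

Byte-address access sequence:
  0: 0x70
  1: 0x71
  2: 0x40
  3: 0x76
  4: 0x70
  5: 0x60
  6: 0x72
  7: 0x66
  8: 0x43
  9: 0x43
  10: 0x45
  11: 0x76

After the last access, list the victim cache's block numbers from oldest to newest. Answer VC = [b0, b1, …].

#0 0x70→b14/s0 MISS; vc=[]
#1 0x71→b14/s0 L1-HIT; vc=[]
#2 0x40→b8/s0 MISS; vc=[14]
#3 0x76→b14/s0 VC-HIT; vc=[8]
#4 0x70→b14/s0 L1-HIT; vc=[8]
#5 0x60→b12/s0 MISS; vc=[8,14]
#6 0x72→b14/s0 VC-HIT; vc=[8,12]
#7 0x66→b12/s0 VC-HIT; vc=[8,14]
#8 0x43→b8/s0 VC-HIT; vc=[12,14]
#9 0x43→b8/s0 L1-HIT; vc=[12,14]
#10 0x45→b8/s0 L1-HIT; vc=[12,14]
#11 0x76→b14/s0 VC-HIT; vc=[12,8]

VC = [12, 8]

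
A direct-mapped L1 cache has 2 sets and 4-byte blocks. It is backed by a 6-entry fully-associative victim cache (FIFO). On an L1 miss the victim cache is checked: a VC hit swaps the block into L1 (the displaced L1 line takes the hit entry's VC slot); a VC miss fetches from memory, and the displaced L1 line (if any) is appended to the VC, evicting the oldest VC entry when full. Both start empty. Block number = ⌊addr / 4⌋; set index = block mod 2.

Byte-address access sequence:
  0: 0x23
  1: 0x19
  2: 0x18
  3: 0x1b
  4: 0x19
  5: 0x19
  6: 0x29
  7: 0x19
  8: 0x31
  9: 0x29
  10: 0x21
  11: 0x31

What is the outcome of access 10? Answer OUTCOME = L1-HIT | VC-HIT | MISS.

#0 0x23→b8/s0 MISS; vc=[]
#1 0x19→b6/s0 MISS; vc=[8]
#2 0x18→b6/s0 L1-HIT; vc=[8]
#3 0x1b→b6/s0 L1-HIT; vc=[8]
#4 0x19→b6/s0 L1-HIT; vc=[8]
#5 0x19→b6/s0 L1-HIT; vc=[8]
#6 0x29→b10/s0 MISS; vc=[8,6]
#7 0x19→b6/s0 VC-HIT; vc=[8,10]
#8 0x31→b12/s0 MISS; vc=[8,10,6]
#9 0x29→b10/s0 VC-HIT; vc=[8,12,6]
#10 0x21→b8/s0 VC-HIT; vc=[10,12,6]
#11 0x31→b12/s0 VC-HIT; vc=[10,8,6]

OUTCOME = VC-HIT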